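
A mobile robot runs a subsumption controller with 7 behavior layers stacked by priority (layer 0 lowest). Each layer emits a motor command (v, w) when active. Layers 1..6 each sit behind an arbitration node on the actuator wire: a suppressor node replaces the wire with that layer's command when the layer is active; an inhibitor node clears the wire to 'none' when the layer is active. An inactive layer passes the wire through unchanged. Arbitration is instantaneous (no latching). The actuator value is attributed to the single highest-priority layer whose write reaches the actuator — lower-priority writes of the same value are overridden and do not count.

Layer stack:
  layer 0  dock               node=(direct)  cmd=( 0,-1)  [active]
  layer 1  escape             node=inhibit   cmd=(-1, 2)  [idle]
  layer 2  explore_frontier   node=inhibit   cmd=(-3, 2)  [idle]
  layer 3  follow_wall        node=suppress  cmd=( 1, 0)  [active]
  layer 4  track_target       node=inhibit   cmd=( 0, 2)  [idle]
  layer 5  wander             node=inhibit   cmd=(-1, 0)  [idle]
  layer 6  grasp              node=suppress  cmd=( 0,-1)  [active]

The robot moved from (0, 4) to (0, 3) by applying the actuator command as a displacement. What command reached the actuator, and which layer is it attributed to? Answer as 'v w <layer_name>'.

0 -1 grasp

displacement = (0, 3) − (0, 4) = (0, -1)
layer 0 (dock) active — direct: (0, -1)
layer 1 (escape) idle — unchanged: (0, -1)
layer 2 (explore_frontier) idle — unchanged: (0, -1)
layer 3 (follow_wall) active — suppresses: (1, 0)
layer 4 (track_target) idle — unchanged: (1, 0)
layer 5 (wander) idle — unchanged: (1, 0)
layer 6 (grasp) active — suppresses: (0, -1)
→ actuator (0, -1) — from layer 6 (grasp)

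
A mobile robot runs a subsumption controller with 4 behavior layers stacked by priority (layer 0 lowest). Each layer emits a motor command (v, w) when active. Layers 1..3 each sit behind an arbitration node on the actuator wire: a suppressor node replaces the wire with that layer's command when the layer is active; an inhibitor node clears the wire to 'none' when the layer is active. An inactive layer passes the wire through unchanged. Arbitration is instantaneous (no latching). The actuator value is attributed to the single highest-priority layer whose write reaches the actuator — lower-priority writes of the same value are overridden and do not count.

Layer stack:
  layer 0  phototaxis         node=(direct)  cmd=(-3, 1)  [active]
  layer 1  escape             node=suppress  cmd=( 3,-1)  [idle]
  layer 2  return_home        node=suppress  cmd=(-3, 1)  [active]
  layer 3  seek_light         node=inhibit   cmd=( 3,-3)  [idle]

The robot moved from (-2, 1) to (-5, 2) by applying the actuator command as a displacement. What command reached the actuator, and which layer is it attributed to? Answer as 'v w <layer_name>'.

displacement = (-5, 2) − (-2, 1) = (-3, 1)
layer 0 (phototaxis) active — direct: (-3, 1)
layer 1 (escape) idle — unchanged: (-3, 1)
layer 2 (return_home) active — suppresses: (-3, 1)
layer 3 (seek_light) idle — unchanged: (-3, 1)
→ actuator (-3, 1) — from layer 2 (return_home)

-3 1 return_home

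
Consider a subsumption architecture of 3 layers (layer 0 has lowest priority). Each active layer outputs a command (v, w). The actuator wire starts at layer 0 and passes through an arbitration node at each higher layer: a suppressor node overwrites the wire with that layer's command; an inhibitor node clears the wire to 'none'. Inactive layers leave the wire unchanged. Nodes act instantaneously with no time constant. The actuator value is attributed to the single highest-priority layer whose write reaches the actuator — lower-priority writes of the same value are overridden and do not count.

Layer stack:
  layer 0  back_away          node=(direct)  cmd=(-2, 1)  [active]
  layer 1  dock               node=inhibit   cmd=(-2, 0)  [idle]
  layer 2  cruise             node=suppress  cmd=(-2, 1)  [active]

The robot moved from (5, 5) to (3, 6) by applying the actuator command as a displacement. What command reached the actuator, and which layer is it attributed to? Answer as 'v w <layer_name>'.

-2 1 cruise

displacement = (3, 6) − (5, 5) = (-2, 1)
layer 0 (back_away) active — direct: (-2, 1)
layer 1 (dock) idle — unchanged: (-2, 1)
layer 2 (cruise) active — suppresses: (-2, 1)
→ actuator (-2, 1) — from layer 2 (cruise)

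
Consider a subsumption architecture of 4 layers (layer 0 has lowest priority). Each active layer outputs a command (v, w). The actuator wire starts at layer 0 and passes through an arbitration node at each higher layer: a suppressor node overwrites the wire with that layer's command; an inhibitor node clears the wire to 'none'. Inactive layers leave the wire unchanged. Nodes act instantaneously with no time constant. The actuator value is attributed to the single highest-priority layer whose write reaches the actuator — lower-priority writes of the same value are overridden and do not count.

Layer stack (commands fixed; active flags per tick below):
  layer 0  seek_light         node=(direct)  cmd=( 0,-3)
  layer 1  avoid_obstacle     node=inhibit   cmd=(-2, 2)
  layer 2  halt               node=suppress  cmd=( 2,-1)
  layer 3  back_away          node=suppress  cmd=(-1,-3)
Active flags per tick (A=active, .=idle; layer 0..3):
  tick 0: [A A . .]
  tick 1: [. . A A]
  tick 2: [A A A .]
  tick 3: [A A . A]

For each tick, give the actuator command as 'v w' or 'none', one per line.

none
-1 -3
2 -1
-1 -3

tick 0:
  layer 0 (seek_light) active — direct: (0, -3)
  layer 1 (avoid_obstacle) active — inhibits: none
  layer 2 (halt) idle — unchanged: none
  layer 3 (back_away) idle — unchanged: none
  → actuator none
tick 1:
  layer 0 (seek_light) idle — none
  layer 1 (avoid_obstacle) idle — unchanged: none
  layer 2 (halt) active — suppresses: (2, -1)
  layer 3 (back_away) active — suppresses: (-1, -3)
  → actuator (-1, -3)
tick 2:
  layer 0 (seek_light) active — direct: (0, -3)
  layer 1 (avoid_obstacle) active — inhibits: none
  layer 2 (halt) active — suppresses: (2, -1)
  layer 3 (back_away) idle — unchanged: (2, -1)
  → actuator (2, -1)
tick 3:
  layer 0 (seek_light) active — direct: (0, -3)
  layer 1 (avoid_obstacle) active — inhibits: none
  layer 2 (halt) idle — unchanged: none
  layer 3 (back_away) active — suppresses: (-1, -3)
  → actuator (-1, -3)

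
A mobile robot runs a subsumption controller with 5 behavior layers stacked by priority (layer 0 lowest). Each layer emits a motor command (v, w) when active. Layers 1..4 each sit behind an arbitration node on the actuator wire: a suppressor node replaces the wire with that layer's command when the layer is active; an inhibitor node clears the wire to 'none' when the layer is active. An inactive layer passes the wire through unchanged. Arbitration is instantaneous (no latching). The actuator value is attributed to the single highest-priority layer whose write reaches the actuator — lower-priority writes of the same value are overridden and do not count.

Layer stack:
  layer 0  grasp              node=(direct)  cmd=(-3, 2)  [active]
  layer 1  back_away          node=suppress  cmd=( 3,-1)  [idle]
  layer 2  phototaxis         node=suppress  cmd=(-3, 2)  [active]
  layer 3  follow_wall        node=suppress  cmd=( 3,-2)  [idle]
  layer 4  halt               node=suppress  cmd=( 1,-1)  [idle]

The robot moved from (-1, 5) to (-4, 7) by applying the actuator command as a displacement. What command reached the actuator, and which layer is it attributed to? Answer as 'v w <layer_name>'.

displacement = (-4, 7) − (-1, 5) = (-3, 2)
layer 0 (grasp) active — direct: (-3, 2)
layer 1 (back_away) idle — unchanged: (-3, 2)
layer 2 (phototaxis) active — suppresses: (-3, 2)
layer 3 (follow_wall) idle — unchanged: (-3, 2)
layer 4 (halt) idle — unchanged: (-3, 2)
→ actuator (-3, 2) — from layer 2 (phototaxis)

-3 2 phototaxis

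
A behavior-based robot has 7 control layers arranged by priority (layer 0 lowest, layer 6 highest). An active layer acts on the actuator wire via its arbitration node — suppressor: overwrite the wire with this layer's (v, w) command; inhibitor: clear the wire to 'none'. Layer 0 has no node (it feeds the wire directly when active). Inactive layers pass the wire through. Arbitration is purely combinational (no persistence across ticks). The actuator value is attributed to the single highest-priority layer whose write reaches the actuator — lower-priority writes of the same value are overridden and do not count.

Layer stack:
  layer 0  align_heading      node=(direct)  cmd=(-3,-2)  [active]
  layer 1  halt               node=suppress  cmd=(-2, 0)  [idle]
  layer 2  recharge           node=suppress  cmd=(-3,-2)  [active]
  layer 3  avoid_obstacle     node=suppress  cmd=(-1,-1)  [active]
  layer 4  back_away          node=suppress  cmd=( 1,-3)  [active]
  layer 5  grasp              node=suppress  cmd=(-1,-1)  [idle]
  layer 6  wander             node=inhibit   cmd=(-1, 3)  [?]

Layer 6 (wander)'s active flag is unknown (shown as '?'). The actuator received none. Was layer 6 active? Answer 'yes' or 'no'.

If layer 6 is active=yes:
  actuator would be none
If layer 6 is active=no:
  actuator would be (1, -3)
Observed none, so layer 6 was active.

yes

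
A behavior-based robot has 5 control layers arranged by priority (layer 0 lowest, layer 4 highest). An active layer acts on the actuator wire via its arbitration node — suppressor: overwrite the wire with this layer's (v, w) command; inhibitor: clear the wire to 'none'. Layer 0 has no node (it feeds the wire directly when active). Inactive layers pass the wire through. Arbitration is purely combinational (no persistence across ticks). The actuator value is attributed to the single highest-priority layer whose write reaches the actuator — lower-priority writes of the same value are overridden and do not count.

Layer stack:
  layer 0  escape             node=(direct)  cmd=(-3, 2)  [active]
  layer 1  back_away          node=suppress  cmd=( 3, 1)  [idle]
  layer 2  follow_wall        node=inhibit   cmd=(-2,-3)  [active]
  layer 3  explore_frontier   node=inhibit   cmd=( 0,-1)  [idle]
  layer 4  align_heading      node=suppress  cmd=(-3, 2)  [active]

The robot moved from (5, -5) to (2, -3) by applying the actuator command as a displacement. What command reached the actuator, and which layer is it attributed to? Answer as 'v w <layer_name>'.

displacement = (2, -3) − (5, -5) = (-3, 2)
layer 0 (escape) active — direct: (-3, 2)
layer 1 (back_away) idle — unchanged: (-3, 2)
layer 2 (follow_wall) active — inhibits: none
layer 3 (explore_frontier) idle — unchanged: none
layer 4 (align_heading) active — suppresses: (-3, 2)
→ actuator (-3, 2) — from layer 4 (align_heading)

-3 2 align_heading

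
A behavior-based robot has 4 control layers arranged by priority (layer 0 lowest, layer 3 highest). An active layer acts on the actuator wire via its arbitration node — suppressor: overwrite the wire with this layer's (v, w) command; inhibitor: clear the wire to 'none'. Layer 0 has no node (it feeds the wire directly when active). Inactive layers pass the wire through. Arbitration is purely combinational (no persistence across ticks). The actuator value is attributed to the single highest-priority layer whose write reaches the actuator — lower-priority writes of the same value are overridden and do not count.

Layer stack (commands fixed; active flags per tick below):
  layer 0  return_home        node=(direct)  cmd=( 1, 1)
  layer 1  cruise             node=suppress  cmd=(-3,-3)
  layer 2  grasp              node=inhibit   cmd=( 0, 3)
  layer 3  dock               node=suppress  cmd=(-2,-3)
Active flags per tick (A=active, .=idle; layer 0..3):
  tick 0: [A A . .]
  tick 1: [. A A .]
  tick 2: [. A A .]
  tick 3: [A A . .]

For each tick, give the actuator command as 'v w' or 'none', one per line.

-3 -3
none
none
-3 -3

tick 0:
  layer 0 (return_home) active — direct: (1, 1)
  layer 1 (cruise) active — suppresses: (-3, -3)
  layer 2 (grasp) idle — unchanged: (-3, -3)
  layer 3 (dock) idle — unchanged: (-3, -3)
  → actuator (-3, -3)
tick 1:
  layer 0 (return_home) idle — none
  layer 1 (cruise) active — suppresses: (-3, -3)
  layer 2 (grasp) active — inhibits: none
  layer 3 (dock) idle — unchanged: none
  → actuator none
tick 2:
  layer 0 (return_home) idle — none
  layer 1 (cruise) active — suppresses: (-3, -3)
  layer 2 (grasp) active — inhibits: none
  layer 3 (dock) idle — unchanged: none
  → actuator none
tick 3:
  layer 0 (return_home) active — direct: (1, 1)
  layer 1 (cruise) active — suppresses: (-3, -3)
  layer 2 (grasp) idle — unchanged: (-3, -3)
  layer 3 (dock) idle — unchanged: (-3, -3)
  → actuator (-3, -3)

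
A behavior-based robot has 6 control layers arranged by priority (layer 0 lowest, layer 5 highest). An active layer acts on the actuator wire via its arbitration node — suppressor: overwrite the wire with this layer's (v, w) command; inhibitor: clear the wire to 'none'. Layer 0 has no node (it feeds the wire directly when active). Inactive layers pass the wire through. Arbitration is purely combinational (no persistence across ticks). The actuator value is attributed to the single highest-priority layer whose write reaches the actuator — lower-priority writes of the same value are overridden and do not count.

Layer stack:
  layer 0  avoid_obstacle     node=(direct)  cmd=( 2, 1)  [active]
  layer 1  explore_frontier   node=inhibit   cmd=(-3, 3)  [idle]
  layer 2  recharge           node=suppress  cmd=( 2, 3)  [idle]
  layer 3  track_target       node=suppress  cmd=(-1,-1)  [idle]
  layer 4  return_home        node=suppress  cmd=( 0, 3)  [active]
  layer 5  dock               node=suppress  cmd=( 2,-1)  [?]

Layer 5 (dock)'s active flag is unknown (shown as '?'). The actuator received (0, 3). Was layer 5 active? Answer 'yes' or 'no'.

no

If layer 5 is active=yes:
  actuator would be (2, -1)
If layer 5 is active=no:
  actuator would be (0, 3)
Observed (0, 3), so layer 5 was idle.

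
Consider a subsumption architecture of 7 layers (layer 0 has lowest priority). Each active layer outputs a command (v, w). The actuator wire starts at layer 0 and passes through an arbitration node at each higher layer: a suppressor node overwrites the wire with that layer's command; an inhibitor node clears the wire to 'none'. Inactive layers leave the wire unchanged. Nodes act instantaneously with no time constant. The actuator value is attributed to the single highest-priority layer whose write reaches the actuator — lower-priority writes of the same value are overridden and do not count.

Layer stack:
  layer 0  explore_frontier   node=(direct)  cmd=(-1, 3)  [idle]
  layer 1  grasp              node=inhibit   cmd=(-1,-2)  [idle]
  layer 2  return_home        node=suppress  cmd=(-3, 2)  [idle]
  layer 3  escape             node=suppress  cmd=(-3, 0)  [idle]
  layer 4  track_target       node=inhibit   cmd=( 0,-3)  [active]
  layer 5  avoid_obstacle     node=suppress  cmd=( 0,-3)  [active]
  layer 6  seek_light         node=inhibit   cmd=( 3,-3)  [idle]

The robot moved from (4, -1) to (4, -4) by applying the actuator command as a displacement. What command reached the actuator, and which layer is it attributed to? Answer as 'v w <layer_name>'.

0 -3 avoid_obstacle

displacement = (4, -4) − (4, -1) = (0, -3)
[0] explore_frontier off; wire := none
[1] grasp off; pass none
[2] return_home off; pass none
[3] escape off; pass none
[4] track_target on (inhibit); wire := none
[5] avoid_obstacle on (suppress); wire := (0, -3)
[6] seek_light off; pass (0, -3)
output (0, -3) — from layer 5 (avoid_obstacle)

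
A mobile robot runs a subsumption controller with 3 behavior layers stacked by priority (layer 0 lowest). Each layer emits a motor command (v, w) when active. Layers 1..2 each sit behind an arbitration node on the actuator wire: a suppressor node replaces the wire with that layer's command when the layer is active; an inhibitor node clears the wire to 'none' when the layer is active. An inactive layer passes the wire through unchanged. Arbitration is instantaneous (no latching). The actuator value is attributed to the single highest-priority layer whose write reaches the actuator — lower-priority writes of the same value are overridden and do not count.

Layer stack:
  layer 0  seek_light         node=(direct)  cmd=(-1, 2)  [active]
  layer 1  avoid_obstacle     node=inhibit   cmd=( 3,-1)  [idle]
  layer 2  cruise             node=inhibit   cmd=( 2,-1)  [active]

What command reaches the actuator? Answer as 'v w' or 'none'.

[0] seek_light on; wire := (-1, 2)
[1] avoid_obstacle off; pass (-1, 2)
[2] cruise on (inhibit); wire := none
output none

none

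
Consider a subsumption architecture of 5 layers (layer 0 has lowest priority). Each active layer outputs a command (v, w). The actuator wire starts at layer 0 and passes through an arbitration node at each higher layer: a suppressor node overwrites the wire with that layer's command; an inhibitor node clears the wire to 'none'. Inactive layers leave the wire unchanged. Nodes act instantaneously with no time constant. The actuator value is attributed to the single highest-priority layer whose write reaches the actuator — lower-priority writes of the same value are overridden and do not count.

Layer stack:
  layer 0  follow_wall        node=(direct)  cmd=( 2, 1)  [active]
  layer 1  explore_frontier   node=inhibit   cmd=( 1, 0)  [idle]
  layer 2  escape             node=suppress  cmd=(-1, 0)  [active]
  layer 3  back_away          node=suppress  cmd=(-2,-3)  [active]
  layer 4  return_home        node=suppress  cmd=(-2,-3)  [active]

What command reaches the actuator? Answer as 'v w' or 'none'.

L0 follow_wall: active, feeds wire = (2, 1)
L1 explore_frontier: idle → wire stays (2, 1)
L2 escape: active, suppressor → wire = (-1, 0)
L3 back_away: active, suppressor → wire = (-2, -3)
L4 return_home: active, suppressor → wire = (-2, -3)
actuator = (-2, -3)

-2 -3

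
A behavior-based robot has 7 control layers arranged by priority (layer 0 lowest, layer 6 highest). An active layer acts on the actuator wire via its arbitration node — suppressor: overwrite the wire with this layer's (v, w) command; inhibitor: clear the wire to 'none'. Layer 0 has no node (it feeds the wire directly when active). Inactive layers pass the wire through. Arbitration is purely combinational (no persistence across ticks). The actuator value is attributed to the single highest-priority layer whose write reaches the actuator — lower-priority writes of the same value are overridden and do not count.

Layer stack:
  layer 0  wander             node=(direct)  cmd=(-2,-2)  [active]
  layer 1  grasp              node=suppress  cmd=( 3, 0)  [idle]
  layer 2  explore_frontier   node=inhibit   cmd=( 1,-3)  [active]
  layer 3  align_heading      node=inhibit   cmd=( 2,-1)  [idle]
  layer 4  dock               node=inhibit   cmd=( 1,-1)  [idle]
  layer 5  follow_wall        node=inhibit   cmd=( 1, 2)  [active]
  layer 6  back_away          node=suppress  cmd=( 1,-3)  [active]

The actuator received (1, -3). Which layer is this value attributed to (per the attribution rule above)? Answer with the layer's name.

layer 0 (wander) active — direct: (-2, -2)
layer 1 (grasp) idle — unchanged: (-2, -2)
layer 2 (explore_frontier) active — inhibits: none
layer 3 (align_heading) idle — unchanged: none
layer 4 (dock) idle — unchanged: none
layer 5 (follow_wall) active — inhibits: none
layer 6 (back_away) active — suppresses: (1, -3)
→ actuator (1, -3)
last writer: layer 6 = back_away

back_away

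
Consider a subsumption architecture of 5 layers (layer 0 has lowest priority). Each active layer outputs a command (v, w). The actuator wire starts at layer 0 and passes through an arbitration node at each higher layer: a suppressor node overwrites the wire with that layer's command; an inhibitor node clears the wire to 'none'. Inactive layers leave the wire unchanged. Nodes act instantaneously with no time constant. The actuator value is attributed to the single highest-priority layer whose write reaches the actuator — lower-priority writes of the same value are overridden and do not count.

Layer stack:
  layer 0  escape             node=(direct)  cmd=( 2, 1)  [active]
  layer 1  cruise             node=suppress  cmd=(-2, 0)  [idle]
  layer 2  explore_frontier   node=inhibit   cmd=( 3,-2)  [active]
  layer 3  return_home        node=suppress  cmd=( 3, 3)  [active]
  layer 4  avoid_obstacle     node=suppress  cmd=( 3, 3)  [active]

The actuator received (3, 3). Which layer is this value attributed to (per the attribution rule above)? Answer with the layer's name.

[0] escape on; wire := (2, 1)
[1] cruise off; pass (2, 1)
[2] explore_frontier on (inhibit); wire := none
[3] return_home on (suppress); wire := (3, 3)
[4] avoid_obstacle on (suppress); wire := (3, 3)
output (3, 3)
last writer: layer 4 = avoid_obstacle

avoid_obstacle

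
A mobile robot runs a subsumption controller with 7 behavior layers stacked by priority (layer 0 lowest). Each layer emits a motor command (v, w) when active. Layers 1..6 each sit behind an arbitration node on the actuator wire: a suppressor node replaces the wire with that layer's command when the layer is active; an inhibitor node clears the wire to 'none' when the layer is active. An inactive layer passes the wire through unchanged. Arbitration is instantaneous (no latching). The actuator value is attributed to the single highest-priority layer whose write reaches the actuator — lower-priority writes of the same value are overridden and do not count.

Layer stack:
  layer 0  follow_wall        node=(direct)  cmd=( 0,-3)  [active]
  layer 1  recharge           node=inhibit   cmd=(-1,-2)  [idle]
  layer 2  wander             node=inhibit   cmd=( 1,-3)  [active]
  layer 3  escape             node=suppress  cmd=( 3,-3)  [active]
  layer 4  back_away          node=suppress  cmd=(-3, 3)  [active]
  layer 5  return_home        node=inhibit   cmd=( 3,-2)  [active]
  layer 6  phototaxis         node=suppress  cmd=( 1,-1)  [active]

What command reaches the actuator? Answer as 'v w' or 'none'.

1 -1

[0] follow_wall on; wire := (0, -3)
[1] recharge off; pass (0, -3)
[2] wander on (inhibit); wire := none
[3] escape on (suppress); wire := (3, -3)
[4] back_away on (suppress); wire := (-3, 3)
[5] return_home on (inhibit); wire := none
[6] phototaxis on (suppress); wire := (1, -1)
output (1, -1)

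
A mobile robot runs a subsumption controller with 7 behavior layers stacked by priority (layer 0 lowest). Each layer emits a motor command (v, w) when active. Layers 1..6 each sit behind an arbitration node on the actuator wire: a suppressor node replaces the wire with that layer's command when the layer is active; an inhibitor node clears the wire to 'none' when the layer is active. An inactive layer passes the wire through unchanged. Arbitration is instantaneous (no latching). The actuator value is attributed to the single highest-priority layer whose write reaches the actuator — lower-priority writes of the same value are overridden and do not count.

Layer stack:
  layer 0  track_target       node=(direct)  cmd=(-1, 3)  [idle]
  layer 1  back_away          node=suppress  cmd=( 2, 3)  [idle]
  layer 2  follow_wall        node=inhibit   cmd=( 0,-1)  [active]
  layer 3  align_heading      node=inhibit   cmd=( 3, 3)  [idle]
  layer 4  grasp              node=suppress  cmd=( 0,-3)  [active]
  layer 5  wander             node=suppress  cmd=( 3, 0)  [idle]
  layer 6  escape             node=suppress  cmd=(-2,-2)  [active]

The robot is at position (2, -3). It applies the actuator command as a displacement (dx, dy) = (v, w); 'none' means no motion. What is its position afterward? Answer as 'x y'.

[0] track_target off; wire := none
[1] back_away off; pass none
[2] follow_wall on (inhibit); wire := none
[3] align_heading off; pass none
[4] grasp on (suppress); wire := (0, -3)
[5] wander off; pass (0, -3)
[6] escape on (suppress); wire := (-2, -2)
output (-2, -2)
position: (2, -3) + (-2, -2) = (0, -5)

0 -5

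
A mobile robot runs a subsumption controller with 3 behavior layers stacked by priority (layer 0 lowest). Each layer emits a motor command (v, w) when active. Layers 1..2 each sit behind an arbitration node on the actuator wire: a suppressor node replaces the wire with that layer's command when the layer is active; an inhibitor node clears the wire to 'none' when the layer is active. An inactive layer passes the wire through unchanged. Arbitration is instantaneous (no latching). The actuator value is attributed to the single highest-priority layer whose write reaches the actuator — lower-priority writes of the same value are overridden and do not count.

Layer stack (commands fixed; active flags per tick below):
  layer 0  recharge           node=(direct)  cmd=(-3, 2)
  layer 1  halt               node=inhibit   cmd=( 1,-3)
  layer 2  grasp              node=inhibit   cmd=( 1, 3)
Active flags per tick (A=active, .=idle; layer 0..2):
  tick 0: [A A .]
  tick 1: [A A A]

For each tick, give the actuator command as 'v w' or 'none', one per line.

tick 0:
  layer 0 (recharge) active — direct: (-3, 2)
  layer 1 (halt) active — inhibits: none
  layer 2 (grasp) idle — unchanged: none
  → actuator none
tick 1:
  layer 0 (recharge) active — direct: (-3, 2)
  layer 1 (halt) active — inhibits: none
  layer 2 (grasp) active — inhibits: none
  → actuator none

none
none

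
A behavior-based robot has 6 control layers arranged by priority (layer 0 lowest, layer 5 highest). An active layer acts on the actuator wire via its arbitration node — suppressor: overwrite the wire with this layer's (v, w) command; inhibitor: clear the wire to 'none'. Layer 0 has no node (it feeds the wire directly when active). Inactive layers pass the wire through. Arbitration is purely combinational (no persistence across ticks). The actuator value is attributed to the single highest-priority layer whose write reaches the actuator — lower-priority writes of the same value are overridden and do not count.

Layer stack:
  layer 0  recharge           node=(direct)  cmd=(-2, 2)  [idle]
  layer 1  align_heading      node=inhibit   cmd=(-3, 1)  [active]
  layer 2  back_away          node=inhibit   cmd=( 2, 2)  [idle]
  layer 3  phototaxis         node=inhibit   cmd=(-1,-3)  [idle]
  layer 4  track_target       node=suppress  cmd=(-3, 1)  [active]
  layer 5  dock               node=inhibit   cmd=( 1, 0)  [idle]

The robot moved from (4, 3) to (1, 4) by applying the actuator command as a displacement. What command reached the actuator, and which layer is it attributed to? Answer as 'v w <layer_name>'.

displacement = (1, 4) − (4, 3) = (-3, 1)
L0 recharge: idle → wire = none
L1 align_heading: active, inhibitor → wire = none
L2 back_away: idle → wire stays none
L3 phototaxis: idle → wire stays none
L4 track_target: active, suppressor → wire = (-3, 1)
L5 dock: idle → wire stays (-3, 1)
actuator = (-3, 1) — from layer 4 (track_target)

-3 1 track_target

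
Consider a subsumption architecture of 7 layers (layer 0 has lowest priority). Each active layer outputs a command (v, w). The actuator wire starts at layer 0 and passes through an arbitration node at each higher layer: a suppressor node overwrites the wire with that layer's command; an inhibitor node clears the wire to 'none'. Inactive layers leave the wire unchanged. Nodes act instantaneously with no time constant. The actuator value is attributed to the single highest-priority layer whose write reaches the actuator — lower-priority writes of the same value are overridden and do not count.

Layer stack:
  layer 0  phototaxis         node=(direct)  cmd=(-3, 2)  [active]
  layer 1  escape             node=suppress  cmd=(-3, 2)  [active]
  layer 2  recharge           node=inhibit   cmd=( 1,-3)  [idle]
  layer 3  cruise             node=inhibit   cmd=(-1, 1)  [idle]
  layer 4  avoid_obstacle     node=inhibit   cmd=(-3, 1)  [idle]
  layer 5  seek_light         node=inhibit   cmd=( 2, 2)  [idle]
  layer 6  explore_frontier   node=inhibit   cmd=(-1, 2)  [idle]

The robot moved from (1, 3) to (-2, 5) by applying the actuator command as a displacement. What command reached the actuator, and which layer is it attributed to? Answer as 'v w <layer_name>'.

-3 2 escape

displacement = (-2, 5) − (1, 3) = (-3, 2)
layer 0 (phototaxis) active — direct: (-3, 2)
layer 1 (escape) active — suppresses: (-3, 2)
layer 2 (recharge) idle — unchanged: (-3, 2)
layer 3 (cruise) idle — unchanged: (-3, 2)
layer 4 (avoid_obstacle) idle — unchanged: (-3, 2)
layer 5 (seek_light) idle — unchanged: (-3, 2)
layer 6 (explore_frontier) idle — unchanged: (-3, 2)
→ actuator (-3, 2) — from layer 1 (escape)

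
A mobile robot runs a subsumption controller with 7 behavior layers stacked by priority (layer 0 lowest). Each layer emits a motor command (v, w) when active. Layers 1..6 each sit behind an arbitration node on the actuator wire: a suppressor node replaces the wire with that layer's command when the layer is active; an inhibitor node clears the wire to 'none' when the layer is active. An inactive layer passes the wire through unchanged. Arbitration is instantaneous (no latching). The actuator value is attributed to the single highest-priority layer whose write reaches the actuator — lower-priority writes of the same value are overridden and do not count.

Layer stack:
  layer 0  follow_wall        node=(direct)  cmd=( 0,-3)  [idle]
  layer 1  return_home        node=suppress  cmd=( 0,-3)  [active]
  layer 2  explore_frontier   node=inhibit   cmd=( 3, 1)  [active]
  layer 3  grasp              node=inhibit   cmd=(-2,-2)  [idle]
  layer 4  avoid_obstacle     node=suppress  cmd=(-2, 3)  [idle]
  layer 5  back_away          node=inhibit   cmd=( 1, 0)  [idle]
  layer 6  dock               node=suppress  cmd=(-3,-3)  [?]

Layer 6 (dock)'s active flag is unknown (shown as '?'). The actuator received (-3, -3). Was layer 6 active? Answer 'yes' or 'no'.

yes

If layer 6 is active=yes:
  actuator would be (-3, -3)
If layer 6 is active=no:
  actuator would be none
Observed (-3, -3), so layer 6 was active.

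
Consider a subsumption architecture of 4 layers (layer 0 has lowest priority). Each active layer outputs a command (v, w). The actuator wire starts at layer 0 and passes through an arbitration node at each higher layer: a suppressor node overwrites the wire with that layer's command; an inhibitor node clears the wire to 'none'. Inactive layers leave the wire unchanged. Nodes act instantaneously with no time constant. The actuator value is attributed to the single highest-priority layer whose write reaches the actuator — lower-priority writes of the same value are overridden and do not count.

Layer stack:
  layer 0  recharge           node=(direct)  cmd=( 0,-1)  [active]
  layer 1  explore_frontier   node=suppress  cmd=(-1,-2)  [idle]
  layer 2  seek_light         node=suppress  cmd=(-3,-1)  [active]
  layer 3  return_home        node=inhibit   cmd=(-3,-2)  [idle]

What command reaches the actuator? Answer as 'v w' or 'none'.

-3 -1

L0 recharge: active, feeds wire = (0, -1)
L1 explore_frontier: idle → wire stays (0, -1)
L2 seek_light: active, suppressor → wire = (-3, -1)
L3 return_home: idle → wire stays (-3, -1)
actuator = (-3, -1)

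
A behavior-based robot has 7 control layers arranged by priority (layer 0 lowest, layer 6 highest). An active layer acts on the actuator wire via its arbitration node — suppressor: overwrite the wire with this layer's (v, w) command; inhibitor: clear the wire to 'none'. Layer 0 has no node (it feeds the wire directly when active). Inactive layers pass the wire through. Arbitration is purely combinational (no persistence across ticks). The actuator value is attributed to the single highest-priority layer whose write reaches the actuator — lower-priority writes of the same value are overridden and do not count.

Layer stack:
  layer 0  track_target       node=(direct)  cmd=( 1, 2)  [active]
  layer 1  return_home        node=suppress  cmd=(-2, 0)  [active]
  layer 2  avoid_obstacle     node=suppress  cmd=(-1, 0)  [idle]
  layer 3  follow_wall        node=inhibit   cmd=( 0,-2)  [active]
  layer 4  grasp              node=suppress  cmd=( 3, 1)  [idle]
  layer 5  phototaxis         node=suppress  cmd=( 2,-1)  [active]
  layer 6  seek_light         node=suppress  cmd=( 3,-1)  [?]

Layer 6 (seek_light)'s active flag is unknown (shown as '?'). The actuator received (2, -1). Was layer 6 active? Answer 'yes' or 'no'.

no

If layer 6 is active=yes:
  actuator would be (3, -1)
If layer 6 is active=no:
  actuator would be (2, -1)
Observed (2, -1), so layer 6 was idle.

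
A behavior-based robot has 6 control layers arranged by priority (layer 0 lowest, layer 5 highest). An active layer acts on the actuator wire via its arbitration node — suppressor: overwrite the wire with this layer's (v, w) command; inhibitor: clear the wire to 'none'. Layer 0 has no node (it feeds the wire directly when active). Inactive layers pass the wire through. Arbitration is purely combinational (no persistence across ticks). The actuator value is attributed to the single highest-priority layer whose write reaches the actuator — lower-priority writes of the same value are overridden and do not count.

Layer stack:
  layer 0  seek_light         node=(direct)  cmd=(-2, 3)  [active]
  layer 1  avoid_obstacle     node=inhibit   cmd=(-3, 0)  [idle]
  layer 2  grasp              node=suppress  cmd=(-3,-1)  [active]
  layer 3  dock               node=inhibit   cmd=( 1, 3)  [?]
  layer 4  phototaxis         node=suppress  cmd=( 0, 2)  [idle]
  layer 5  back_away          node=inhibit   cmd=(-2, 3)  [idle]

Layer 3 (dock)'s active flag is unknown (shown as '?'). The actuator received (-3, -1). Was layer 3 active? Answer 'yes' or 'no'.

no

If layer 3 is active=yes:
  actuator would be none
If layer 3 is active=no:
  actuator would be (-3, -1)
Observed (-3, -1), so layer 3 was idle.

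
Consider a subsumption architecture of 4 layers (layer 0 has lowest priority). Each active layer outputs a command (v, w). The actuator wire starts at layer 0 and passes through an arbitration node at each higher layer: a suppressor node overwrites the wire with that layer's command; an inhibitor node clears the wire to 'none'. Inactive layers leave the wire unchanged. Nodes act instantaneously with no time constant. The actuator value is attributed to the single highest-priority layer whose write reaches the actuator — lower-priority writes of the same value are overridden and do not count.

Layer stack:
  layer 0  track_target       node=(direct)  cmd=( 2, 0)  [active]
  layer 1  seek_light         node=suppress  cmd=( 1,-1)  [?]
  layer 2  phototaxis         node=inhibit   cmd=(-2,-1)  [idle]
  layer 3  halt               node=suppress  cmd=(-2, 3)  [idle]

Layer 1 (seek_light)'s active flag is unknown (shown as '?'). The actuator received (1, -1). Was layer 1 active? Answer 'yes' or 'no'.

If layer 1 is active=yes:
  actuator would be (1, -1)
If layer 1 is active=no:
  actuator would be (2, 0)
Observed (1, -1), so layer 1 was active.

yes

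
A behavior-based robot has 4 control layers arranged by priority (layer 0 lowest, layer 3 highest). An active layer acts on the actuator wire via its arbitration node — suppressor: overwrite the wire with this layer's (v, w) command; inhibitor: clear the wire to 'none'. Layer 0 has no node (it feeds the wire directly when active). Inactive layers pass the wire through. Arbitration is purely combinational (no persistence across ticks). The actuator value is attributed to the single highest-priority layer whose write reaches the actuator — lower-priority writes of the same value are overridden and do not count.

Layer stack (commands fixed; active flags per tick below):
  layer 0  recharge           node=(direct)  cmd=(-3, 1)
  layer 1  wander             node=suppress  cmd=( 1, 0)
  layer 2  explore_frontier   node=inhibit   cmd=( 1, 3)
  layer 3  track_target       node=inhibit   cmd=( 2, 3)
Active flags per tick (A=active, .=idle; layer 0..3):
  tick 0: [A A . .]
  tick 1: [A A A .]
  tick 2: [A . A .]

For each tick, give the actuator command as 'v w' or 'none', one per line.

tick 0:
  L0 recharge: active, feeds wire = (-3, 1)
  L1 wander: active, suppressor → wire = (1, 0)
  L2 explore_frontier: idle → wire stays (1, 0)
  L3 track_target: idle → wire stays (1, 0)
  actuator = (1, 0)
tick 1:
  L0 recharge: active, feeds wire = (-3, 1)
  L1 wander: active, suppressor → wire = (1, 0)
  L2 explore_frontier: active, inhibitor → wire = none
  L3 track_target: idle → wire stays none
  actuator = none
tick 2:
  L0 recharge: active, feeds wire = (-3, 1)
  L1 wander: idle → wire stays (-3, 1)
  L2 explore_frontier: active, inhibitor → wire = none
  L3 track_target: idle → wire stays none
  actuator = none

1 0
none
none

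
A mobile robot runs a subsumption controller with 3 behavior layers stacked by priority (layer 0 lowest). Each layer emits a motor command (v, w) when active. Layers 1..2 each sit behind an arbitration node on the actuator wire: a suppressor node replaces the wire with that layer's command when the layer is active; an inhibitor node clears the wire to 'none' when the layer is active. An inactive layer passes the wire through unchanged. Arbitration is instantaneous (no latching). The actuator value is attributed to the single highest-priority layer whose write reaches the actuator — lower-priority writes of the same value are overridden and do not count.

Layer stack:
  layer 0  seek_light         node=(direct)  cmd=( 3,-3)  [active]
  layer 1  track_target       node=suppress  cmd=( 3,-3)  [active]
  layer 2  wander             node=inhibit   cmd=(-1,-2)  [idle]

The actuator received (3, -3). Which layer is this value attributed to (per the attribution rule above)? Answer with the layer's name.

layer 0 (seek_light) active — direct: (3, -3)
layer 1 (track_target) active — suppresses: (3, -3)
layer 2 (wander) idle — unchanged: (3, -3)
→ actuator (3, -3)
last writer: layer 1 = track_target

track_target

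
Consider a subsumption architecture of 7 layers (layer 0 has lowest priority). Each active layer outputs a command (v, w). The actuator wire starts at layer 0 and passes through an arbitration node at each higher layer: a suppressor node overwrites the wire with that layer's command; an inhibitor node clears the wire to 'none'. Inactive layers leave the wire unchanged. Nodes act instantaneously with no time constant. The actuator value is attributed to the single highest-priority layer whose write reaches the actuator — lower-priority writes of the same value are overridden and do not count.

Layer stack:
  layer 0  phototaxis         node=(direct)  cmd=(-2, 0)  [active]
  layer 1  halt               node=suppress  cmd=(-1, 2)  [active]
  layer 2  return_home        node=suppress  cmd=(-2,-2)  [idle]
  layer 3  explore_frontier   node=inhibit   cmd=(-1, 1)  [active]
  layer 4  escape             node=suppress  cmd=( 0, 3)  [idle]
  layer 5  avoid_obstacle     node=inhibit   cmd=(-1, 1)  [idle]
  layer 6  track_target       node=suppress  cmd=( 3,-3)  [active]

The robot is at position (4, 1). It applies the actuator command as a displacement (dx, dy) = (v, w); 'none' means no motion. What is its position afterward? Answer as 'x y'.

7 -2

layer 0 (phototaxis) active — direct: (-2, 0)
layer 1 (halt) active — suppresses: (-1, 2)
layer 2 (return_home) idle — unchanged: (-1, 2)
layer 3 (explore_frontier) active — inhibits: none
layer 4 (escape) idle — unchanged: none
layer 5 (avoid_obstacle) idle — unchanged: none
layer 6 (track_target) active — suppresses: (3, -3)
→ actuator (3, -3)
position: (4, 1) + (3, -3) = (7, -2)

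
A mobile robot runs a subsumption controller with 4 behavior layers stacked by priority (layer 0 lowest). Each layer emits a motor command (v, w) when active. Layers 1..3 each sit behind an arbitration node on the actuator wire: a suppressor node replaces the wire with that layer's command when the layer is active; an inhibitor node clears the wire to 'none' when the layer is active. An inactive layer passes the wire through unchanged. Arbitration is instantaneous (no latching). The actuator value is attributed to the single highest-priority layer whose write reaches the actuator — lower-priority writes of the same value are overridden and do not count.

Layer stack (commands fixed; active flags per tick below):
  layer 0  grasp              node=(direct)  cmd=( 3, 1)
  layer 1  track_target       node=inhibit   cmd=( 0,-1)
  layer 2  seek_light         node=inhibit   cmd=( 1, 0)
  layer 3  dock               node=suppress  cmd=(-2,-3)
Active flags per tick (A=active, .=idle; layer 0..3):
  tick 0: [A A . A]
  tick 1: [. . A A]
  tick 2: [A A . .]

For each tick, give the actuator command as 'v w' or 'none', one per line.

-2 -3
-2 -3
none

tick 0:
  L0 grasp: active, feeds wire = (3, 1)
  L1 track_target: active, inhibitor → wire = none
  L2 seek_light: idle → wire stays none
  L3 dock: active, suppressor → wire = (-2, -3)
  actuator = (-2, -3)
tick 1:
  L0 grasp: idle → wire = none
  L1 track_target: idle → wire stays none
  L2 seek_light: active, inhibitor → wire = none
  L3 dock: active, suppressor → wire = (-2, -3)
  actuator = (-2, -3)
tick 2:
  L0 grasp: active, feeds wire = (3, 1)
  L1 track_target: active, inhibitor → wire = none
  L2 seek_light: idle → wire stays none
  L3 dock: idle → wire stays none
  actuator = none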